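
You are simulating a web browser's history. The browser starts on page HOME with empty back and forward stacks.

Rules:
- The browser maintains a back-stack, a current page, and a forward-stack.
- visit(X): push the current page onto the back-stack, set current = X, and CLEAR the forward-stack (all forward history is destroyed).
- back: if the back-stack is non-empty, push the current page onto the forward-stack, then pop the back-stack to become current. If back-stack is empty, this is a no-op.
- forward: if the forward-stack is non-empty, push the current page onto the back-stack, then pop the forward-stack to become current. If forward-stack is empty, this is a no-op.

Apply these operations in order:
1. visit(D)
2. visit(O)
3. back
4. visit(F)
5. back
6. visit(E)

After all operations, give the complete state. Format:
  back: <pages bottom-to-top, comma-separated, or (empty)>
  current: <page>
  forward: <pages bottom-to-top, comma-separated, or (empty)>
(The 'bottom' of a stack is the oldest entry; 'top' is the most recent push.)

Answer: back: HOME,D
current: E
forward: (empty)

Derivation:
After 1 (visit(D)): cur=D back=1 fwd=0
After 2 (visit(O)): cur=O back=2 fwd=0
After 3 (back): cur=D back=1 fwd=1
After 4 (visit(F)): cur=F back=2 fwd=0
After 5 (back): cur=D back=1 fwd=1
After 6 (visit(E)): cur=E back=2 fwd=0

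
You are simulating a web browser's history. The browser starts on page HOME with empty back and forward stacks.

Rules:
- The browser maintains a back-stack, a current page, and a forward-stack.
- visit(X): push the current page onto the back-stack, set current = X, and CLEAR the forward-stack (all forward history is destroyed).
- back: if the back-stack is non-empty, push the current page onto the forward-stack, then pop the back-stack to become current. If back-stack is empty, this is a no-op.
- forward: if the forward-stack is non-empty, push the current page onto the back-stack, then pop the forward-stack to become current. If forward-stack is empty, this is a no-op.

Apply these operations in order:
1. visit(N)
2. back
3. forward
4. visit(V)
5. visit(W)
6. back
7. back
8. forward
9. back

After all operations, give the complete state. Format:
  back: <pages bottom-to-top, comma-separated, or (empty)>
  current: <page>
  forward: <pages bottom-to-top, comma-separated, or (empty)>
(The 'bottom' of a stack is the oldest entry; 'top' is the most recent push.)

Answer: back: HOME
current: N
forward: W,V

Derivation:
After 1 (visit(N)): cur=N back=1 fwd=0
After 2 (back): cur=HOME back=0 fwd=1
After 3 (forward): cur=N back=1 fwd=0
After 4 (visit(V)): cur=V back=2 fwd=0
After 5 (visit(W)): cur=W back=3 fwd=0
After 6 (back): cur=V back=2 fwd=1
After 7 (back): cur=N back=1 fwd=2
After 8 (forward): cur=V back=2 fwd=1
After 9 (back): cur=N back=1 fwd=2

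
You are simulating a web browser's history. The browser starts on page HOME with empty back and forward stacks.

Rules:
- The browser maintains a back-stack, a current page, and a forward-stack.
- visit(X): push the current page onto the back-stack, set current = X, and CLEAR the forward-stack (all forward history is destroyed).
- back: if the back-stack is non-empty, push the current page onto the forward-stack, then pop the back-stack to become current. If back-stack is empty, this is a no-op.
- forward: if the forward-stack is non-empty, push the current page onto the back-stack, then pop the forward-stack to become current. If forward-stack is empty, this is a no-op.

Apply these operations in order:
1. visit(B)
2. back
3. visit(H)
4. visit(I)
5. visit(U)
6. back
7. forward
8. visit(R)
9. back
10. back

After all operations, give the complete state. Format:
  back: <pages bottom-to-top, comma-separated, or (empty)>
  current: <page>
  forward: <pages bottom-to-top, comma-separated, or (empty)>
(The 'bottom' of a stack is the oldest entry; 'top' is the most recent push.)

After 1 (visit(B)): cur=B back=1 fwd=0
After 2 (back): cur=HOME back=0 fwd=1
After 3 (visit(H)): cur=H back=1 fwd=0
After 4 (visit(I)): cur=I back=2 fwd=0
After 5 (visit(U)): cur=U back=3 fwd=0
After 6 (back): cur=I back=2 fwd=1
After 7 (forward): cur=U back=3 fwd=0
After 8 (visit(R)): cur=R back=4 fwd=0
After 9 (back): cur=U back=3 fwd=1
After 10 (back): cur=I back=2 fwd=2

Answer: back: HOME,H
current: I
forward: R,U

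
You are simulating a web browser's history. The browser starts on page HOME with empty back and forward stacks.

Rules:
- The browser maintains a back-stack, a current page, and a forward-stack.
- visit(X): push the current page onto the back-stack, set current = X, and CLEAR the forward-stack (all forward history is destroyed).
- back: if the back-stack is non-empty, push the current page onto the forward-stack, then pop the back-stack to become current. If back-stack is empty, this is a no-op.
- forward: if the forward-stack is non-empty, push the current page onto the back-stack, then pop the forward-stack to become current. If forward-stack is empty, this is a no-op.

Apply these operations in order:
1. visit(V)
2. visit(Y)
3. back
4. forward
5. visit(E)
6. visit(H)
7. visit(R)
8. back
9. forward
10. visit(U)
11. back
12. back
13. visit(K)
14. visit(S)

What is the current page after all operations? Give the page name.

After 1 (visit(V)): cur=V back=1 fwd=0
After 2 (visit(Y)): cur=Y back=2 fwd=0
After 3 (back): cur=V back=1 fwd=1
After 4 (forward): cur=Y back=2 fwd=0
After 5 (visit(E)): cur=E back=3 fwd=0
After 6 (visit(H)): cur=H back=4 fwd=0
After 7 (visit(R)): cur=R back=5 fwd=0
After 8 (back): cur=H back=4 fwd=1
After 9 (forward): cur=R back=5 fwd=0
After 10 (visit(U)): cur=U back=6 fwd=0
After 11 (back): cur=R back=5 fwd=1
After 12 (back): cur=H back=4 fwd=2
After 13 (visit(K)): cur=K back=5 fwd=0
After 14 (visit(S)): cur=S back=6 fwd=0

Answer: S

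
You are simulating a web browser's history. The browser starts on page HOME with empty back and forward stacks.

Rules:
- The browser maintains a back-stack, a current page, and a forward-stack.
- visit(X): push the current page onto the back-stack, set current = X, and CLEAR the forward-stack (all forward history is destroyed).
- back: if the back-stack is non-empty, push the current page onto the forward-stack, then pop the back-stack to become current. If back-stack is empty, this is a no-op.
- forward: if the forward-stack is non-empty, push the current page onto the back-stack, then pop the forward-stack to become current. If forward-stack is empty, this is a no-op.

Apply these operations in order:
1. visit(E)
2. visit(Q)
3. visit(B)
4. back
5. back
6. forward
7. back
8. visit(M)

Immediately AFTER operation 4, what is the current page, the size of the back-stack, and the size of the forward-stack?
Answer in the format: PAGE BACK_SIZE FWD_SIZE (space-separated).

After 1 (visit(E)): cur=E back=1 fwd=0
After 2 (visit(Q)): cur=Q back=2 fwd=0
After 3 (visit(B)): cur=B back=3 fwd=0
After 4 (back): cur=Q back=2 fwd=1

Q 2 1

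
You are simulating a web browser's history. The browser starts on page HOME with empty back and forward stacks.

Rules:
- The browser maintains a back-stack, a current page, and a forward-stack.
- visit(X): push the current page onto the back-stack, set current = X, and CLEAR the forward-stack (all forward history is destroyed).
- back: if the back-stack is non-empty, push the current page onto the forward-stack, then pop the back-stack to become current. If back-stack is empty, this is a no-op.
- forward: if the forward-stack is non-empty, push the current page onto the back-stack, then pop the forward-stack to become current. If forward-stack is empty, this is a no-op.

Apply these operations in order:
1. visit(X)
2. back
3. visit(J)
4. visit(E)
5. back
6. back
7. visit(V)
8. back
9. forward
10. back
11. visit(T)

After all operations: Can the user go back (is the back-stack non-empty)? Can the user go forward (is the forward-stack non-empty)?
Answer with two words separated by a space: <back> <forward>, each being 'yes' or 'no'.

After 1 (visit(X)): cur=X back=1 fwd=0
After 2 (back): cur=HOME back=0 fwd=1
After 3 (visit(J)): cur=J back=1 fwd=0
After 4 (visit(E)): cur=E back=2 fwd=0
After 5 (back): cur=J back=1 fwd=1
After 6 (back): cur=HOME back=0 fwd=2
After 7 (visit(V)): cur=V back=1 fwd=0
After 8 (back): cur=HOME back=0 fwd=1
After 9 (forward): cur=V back=1 fwd=0
After 10 (back): cur=HOME back=0 fwd=1
After 11 (visit(T)): cur=T back=1 fwd=0

Answer: yes no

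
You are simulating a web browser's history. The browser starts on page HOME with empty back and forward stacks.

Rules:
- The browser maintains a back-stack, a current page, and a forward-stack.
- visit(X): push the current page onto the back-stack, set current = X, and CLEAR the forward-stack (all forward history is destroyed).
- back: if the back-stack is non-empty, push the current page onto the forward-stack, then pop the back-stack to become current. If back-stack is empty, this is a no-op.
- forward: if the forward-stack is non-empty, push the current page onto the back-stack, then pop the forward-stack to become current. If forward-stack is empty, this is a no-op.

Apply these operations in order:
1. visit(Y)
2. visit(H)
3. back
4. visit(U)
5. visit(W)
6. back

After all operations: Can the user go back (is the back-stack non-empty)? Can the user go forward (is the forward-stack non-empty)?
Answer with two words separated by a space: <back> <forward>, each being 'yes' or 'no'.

After 1 (visit(Y)): cur=Y back=1 fwd=0
After 2 (visit(H)): cur=H back=2 fwd=0
After 3 (back): cur=Y back=1 fwd=1
After 4 (visit(U)): cur=U back=2 fwd=0
After 5 (visit(W)): cur=W back=3 fwd=0
After 6 (back): cur=U back=2 fwd=1

Answer: yes yes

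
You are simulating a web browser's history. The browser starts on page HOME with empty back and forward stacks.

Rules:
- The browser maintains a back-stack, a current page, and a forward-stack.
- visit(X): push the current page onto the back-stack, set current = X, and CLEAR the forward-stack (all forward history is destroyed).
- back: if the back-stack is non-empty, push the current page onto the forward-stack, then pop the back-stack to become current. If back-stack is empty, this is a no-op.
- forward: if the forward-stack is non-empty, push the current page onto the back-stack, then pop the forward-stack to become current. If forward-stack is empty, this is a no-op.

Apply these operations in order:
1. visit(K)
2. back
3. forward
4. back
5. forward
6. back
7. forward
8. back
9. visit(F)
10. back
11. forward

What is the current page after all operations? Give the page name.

After 1 (visit(K)): cur=K back=1 fwd=0
After 2 (back): cur=HOME back=0 fwd=1
After 3 (forward): cur=K back=1 fwd=0
After 4 (back): cur=HOME back=0 fwd=1
After 5 (forward): cur=K back=1 fwd=0
After 6 (back): cur=HOME back=0 fwd=1
After 7 (forward): cur=K back=1 fwd=0
After 8 (back): cur=HOME back=0 fwd=1
After 9 (visit(F)): cur=F back=1 fwd=0
After 10 (back): cur=HOME back=0 fwd=1
After 11 (forward): cur=F back=1 fwd=0

Answer: F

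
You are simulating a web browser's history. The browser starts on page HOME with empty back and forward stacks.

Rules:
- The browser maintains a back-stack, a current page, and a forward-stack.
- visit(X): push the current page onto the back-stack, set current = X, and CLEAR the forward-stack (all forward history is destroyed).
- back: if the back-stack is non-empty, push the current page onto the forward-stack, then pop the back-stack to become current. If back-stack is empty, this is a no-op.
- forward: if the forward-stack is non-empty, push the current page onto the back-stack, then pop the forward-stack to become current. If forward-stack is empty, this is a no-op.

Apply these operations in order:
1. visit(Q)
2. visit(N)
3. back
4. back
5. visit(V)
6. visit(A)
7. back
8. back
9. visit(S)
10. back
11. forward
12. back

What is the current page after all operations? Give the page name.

After 1 (visit(Q)): cur=Q back=1 fwd=0
After 2 (visit(N)): cur=N back=2 fwd=0
After 3 (back): cur=Q back=1 fwd=1
After 4 (back): cur=HOME back=0 fwd=2
After 5 (visit(V)): cur=V back=1 fwd=0
After 6 (visit(A)): cur=A back=2 fwd=0
After 7 (back): cur=V back=1 fwd=1
After 8 (back): cur=HOME back=0 fwd=2
After 9 (visit(S)): cur=S back=1 fwd=0
After 10 (back): cur=HOME back=0 fwd=1
After 11 (forward): cur=S back=1 fwd=0
After 12 (back): cur=HOME back=0 fwd=1

Answer: HOME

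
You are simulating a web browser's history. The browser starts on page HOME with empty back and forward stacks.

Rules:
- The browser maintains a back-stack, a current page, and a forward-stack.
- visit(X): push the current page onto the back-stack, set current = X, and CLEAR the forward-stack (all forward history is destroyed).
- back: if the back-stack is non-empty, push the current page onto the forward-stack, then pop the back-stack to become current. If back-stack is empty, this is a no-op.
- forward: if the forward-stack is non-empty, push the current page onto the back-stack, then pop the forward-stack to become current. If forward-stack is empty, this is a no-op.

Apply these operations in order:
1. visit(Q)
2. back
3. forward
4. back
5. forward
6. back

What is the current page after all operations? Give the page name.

After 1 (visit(Q)): cur=Q back=1 fwd=0
After 2 (back): cur=HOME back=0 fwd=1
After 3 (forward): cur=Q back=1 fwd=0
After 4 (back): cur=HOME back=0 fwd=1
After 5 (forward): cur=Q back=1 fwd=0
After 6 (back): cur=HOME back=0 fwd=1

Answer: HOME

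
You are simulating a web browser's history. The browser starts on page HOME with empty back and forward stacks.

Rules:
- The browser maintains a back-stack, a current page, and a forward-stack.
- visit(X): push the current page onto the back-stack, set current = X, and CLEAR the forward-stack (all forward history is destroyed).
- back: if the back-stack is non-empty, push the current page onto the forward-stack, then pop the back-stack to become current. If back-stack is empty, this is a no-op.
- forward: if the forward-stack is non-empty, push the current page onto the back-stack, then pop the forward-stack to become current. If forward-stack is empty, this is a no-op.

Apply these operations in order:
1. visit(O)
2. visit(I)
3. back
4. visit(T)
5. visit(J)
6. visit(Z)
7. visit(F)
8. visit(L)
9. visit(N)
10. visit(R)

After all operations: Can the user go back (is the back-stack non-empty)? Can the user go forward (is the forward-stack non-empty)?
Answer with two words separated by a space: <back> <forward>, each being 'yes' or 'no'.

Answer: yes no

Derivation:
After 1 (visit(O)): cur=O back=1 fwd=0
After 2 (visit(I)): cur=I back=2 fwd=0
After 3 (back): cur=O back=1 fwd=1
After 4 (visit(T)): cur=T back=2 fwd=0
After 5 (visit(J)): cur=J back=3 fwd=0
After 6 (visit(Z)): cur=Z back=4 fwd=0
After 7 (visit(F)): cur=F back=5 fwd=0
After 8 (visit(L)): cur=L back=6 fwd=0
After 9 (visit(N)): cur=N back=7 fwd=0
After 10 (visit(R)): cur=R back=8 fwd=0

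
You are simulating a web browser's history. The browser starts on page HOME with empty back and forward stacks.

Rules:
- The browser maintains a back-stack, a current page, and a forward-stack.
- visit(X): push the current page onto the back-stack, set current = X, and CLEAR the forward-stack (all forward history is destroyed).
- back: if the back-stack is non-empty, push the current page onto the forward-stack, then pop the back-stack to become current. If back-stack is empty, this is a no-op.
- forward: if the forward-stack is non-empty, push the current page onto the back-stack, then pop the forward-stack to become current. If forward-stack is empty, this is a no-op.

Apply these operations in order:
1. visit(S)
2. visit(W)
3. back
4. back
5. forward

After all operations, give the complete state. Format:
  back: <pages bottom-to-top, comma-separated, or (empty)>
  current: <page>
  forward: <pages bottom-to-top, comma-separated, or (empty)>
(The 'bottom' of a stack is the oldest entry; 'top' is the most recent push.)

Answer: back: HOME
current: S
forward: W

Derivation:
After 1 (visit(S)): cur=S back=1 fwd=0
After 2 (visit(W)): cur=W back=2 fwd=0
After 3 (back): cur=S back=1 fwd=1
After 4 (back): cur=HOME back=0 fwd=2
After 5 (forward): cur=S back=1 fwd=1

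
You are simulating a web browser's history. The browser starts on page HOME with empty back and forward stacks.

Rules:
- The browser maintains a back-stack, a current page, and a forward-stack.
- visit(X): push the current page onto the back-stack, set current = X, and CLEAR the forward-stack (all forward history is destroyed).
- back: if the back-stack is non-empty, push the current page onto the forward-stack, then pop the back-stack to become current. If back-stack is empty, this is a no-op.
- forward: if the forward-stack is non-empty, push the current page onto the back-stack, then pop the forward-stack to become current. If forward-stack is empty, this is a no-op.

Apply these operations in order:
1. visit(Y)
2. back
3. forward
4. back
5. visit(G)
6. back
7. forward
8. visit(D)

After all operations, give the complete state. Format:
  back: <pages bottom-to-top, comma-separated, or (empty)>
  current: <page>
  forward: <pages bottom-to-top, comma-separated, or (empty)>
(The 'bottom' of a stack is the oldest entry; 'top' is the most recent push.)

After 1 (visit(Y)): cur=Y back=1 fwd=0
After 2 (back): cur=HOME back=0 fwd=1
After 3 (forward): cur=Y back=1 fwd=0
After 4 (back): cur=HOME back=0 fwd=1
After 5 (visit(G)): cur=G back=1 fwd=0
After 6 (back): cur=HOME back=0 fwd=1
After 7 (forward): cur=G back=1 fwd=0
After 8 (visit(D)): cur=D back=2 fwd=0

Answer: back: HOME,G
current: D
forward: (empty)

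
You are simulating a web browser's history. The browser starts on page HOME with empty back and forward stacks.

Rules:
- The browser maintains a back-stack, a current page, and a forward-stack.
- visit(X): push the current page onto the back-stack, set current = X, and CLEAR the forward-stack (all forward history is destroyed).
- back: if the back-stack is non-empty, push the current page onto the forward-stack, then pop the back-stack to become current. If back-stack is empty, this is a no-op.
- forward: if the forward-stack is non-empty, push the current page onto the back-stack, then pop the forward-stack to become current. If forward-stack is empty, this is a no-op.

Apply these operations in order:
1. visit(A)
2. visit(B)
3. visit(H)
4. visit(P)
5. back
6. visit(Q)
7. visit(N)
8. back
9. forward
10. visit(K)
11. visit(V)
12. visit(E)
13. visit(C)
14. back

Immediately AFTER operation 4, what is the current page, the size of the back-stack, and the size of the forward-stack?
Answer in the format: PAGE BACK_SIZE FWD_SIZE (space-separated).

After 1 (visit(A)): cur=A back=1 fwd=0
After 2 (visit(B)): cur=B back=2 fwd=0
After 3 (visit(H)): cur=H back=3 fwd=0
After 4 (visit(P)): cur=P back=4 fwd=0

P 4 0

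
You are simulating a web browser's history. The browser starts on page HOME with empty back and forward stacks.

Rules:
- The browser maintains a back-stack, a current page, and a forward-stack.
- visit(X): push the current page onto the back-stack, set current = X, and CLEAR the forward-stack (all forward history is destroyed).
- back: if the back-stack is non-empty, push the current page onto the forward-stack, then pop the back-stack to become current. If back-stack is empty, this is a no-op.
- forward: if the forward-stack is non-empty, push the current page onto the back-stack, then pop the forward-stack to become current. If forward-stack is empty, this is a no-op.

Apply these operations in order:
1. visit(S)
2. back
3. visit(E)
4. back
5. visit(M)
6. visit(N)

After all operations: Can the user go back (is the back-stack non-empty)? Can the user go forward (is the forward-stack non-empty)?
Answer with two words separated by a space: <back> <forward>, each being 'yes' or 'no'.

After 1 (visit(S)): cur=S back=1 fwd=0
After 2 (back): cur=HOME back=0 fwd=1
After 3 (visit(E)): cur=E back=1 fwd=0
After 4 (back): cur=HOME back=0 fwd=1
After 5 (visit(M)): cur=M back=1 fwd=0
After 6 (visit(N)): cur=N back=2 fwd=0

Answer: yes no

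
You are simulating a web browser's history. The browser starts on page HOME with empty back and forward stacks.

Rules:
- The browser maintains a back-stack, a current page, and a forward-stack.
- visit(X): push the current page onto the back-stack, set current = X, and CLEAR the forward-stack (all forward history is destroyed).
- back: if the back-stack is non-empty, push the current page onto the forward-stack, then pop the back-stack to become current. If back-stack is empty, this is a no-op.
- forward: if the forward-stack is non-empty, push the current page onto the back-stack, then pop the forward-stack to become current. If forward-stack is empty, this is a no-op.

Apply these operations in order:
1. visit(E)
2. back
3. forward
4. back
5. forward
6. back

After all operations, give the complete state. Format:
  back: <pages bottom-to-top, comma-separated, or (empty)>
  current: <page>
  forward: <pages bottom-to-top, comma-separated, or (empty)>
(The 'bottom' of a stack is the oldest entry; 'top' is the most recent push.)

Answer: back: (empty)
current: HOME
forward: E

Derivation:
After 1 (visit(E)): cur=E back=1 fwd=0
After 2 (back): cur=HOME back=0 fwd=1
After 3 (forward): cur=E back=1 fwd=0
After 4 (back): cur=HOME back=0 fwd=1
After 5 (forward): cur=E back=1 fwd=0
After 6 (back): cur=HOME back=0 fwd=1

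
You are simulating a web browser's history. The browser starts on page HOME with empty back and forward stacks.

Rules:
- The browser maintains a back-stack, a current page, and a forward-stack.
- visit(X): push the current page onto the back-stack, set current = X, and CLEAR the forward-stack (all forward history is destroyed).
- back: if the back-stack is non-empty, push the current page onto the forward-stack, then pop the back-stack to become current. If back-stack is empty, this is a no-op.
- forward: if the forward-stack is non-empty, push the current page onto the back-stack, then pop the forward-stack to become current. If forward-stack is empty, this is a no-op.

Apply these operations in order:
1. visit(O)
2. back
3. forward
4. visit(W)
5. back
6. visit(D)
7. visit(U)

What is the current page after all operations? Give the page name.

After 1 (visit(O)): cur=O back=1 fwd=0
After 2 (back): cur=HOME back=0 fwd=1
After 3 (forward): cur=O back=1 fwd=0
After 4 (visit(W)): cur=W back=2 fwd=0
After 5 (back): cur=O back=1 fwd=1
After 6 (visit(D)): cur=D back=2 fwd=0
After 7 (visit(U)): cur=U back=3 fwd=0

Answer: U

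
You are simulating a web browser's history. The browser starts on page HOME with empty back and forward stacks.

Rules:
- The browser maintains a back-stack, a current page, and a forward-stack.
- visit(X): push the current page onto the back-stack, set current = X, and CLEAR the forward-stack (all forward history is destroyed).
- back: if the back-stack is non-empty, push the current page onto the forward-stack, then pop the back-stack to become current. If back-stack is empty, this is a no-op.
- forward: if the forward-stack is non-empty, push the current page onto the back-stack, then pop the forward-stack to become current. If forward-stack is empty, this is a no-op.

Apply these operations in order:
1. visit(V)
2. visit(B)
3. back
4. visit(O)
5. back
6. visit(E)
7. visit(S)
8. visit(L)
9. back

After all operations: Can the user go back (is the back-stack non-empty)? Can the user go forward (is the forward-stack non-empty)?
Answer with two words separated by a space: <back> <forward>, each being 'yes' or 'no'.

Answer: yes yes

Derivation:
After 1 (visit(V)): cur=V back=1 fwd=0
After 2 (visit(B)): cur=B back=2 fwd=0
After 3 (back): cur=V back=1 fwd=1
After 4 (visit(O)): cur=O back=2 fwd=0
After 5 (back): cur=V back=1 fwd=1
After 6 (visit(E)): cur=E back=2 fwd=0
After 7 (visit(S)): cur=S back=3 fwd=0
After 8 (visit(L)): cur=L back=4 fwd=0
After 9 (back): cur=S back=3 fwd=1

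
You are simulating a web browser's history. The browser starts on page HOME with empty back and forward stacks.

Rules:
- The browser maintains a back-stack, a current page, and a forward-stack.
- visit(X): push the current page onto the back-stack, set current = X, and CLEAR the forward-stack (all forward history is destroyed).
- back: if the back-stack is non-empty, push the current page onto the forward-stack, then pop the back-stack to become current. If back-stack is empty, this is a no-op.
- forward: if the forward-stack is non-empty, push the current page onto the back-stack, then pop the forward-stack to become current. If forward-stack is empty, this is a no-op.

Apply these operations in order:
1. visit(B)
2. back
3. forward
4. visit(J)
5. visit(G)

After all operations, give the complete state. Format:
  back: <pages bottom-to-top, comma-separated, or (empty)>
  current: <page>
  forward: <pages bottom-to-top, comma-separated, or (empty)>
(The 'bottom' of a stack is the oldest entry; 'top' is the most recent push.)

After 1 (visit(B)): cur=B back=1 fwd=0
After 2 (back): cur=HOME back=0 fwd=1
After 3 (forward): cur=B back=1 fwd=0
After 4 (visit(J)): cur=J back=2 fwd=0
After 5 (visit(G)): cur=G back=3 fwd=0

Answer: back: HOME,B,J
current: G
forward: (empty)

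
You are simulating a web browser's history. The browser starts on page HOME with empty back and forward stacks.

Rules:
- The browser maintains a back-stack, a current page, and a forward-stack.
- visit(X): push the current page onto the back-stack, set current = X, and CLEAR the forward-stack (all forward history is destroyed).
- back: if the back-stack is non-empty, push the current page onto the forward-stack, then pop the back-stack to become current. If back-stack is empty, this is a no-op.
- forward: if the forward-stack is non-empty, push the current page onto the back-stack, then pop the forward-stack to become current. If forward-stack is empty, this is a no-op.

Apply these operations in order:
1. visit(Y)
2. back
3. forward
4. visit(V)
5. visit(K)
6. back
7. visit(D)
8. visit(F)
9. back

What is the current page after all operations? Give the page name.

Answer: D

Derivation:
After 1 (visit(Y)): cur=Y back=1 fwd=0
After 2 (back): cur=HOME back=0 fwd=1
After 3 (forward): cur=Y back=1 fwd=0
After 4 (visit(V)): cur=V back=2 fwd=0
After 5 (visit(K)): cur=K back=3 fwd=0
After 6 (back): cur=V back=2 fwd=1
After 7 (visit(D)): cur=D back=3 fwd=0
After 8 (visit(F)): cur=F back=4 fwd=0
After 9 (back): cur=D back=3 fwd=1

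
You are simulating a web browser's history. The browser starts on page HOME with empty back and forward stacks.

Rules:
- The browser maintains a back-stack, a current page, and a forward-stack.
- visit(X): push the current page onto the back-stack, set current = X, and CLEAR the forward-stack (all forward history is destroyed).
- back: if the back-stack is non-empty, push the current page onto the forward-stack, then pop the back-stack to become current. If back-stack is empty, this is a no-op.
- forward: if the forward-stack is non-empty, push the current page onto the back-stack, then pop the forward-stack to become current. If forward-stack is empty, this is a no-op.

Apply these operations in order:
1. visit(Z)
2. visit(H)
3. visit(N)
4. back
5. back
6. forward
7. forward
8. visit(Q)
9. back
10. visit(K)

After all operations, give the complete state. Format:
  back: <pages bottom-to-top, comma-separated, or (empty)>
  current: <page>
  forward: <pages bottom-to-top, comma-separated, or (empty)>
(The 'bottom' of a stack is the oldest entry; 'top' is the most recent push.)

After 1 (visit(Z)): cur=Z back=1 fwd=0
After 2 (visit(H)): cur=H back=2 fwd=0
After 3 (visit(N)): cur=N back=3 fwd=0
After 4 (back): cur=H back=2 fwd=1
After 5 (back): cur=Z back=1 fwd=2
After 6 (forward): cur=H back=2 fwd=1
After 7 (forward): cur=N back=3 fwd=0
After 8 (visit(Q)): cur=Q back=4 fwd=0
After 9 (back): cur=N back=3 fwd=1
After 10 (visit(K)): cur=K back=4 fwd=0

Answer: back: HOME,Z,H,N
current: K
forward: (empty)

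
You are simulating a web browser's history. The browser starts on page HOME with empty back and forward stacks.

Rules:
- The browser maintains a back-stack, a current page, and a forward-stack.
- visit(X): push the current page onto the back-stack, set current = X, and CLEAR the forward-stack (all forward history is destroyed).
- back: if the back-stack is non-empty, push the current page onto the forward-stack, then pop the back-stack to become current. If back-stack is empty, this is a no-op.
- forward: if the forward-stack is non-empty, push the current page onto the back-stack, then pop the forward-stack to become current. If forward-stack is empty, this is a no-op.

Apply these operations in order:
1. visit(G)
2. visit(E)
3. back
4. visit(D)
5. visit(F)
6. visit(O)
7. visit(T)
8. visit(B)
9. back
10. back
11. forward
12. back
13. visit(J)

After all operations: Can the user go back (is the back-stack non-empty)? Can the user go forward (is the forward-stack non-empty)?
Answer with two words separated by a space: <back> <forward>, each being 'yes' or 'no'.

After 1 (visit(G)): cur=G back=1 fwd=0
After 2 (visit(E)): cur=E back=2 fwd=0
After 3 (back): cur=G back=1 fwd=1
After 4 (visit(D)): cur=D back=2 fwd=0
After 5 (visit(F)): cur=F back=3 fwd=0
After 6 (visit(O)): cur=O back=4 fwd=0
After 7 (visit(T)): cur=T back=5 fwd=0
After 8 (visit(B)): cur=B back=6 fwd=0
After 9 (back): cur=T back=5 fwd=1
After 10 (back): cur=O back=4 fwd=2
After 11 (forward): cur=T back=5 fwd=1
After 12 (back): cur=O back=4 fwd=2
After 13 (visit(J)): cur=J back=5 fwd=0

Answer: yes no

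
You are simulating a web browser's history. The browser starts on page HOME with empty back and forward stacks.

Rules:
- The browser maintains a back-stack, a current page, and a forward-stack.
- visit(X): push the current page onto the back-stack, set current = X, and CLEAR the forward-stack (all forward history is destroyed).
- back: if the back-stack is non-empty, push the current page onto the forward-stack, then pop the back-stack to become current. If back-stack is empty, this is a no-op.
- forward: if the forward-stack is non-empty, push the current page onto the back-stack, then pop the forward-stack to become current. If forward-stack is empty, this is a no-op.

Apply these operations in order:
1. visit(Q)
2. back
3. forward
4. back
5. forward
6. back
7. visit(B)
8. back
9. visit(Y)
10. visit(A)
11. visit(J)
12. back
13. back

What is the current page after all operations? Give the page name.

After 1 (visit(Q)): cur=Q back=1 fwd=0
After 2 (back): cur=HOME back=0 fwd=1
After 3 (forward): cur=Q back=1 fwd=0
After 4 (back): cur=HOME back=0 fwd=1
After 5 (forward): cur=Q back=1 fwd=0
After 6 (back): cur=HOME back=0 fwd=1
After 7 (visit(B)): cur=B back=1 fwd=0
After 8 (back): cur=HOME back=0 fwd=1
After 9 (visit(Y)): cur=Y back=1 fwd=0
After 10 (visit(A)): cur=A back=2 fwd=0
After 11 (visit(J)): cur=J back=3 fwd=0
After 12 (back): cur=A back=2 fwd=1
After 13 (back): cur=Y back=1 fwd=2

Answer: Y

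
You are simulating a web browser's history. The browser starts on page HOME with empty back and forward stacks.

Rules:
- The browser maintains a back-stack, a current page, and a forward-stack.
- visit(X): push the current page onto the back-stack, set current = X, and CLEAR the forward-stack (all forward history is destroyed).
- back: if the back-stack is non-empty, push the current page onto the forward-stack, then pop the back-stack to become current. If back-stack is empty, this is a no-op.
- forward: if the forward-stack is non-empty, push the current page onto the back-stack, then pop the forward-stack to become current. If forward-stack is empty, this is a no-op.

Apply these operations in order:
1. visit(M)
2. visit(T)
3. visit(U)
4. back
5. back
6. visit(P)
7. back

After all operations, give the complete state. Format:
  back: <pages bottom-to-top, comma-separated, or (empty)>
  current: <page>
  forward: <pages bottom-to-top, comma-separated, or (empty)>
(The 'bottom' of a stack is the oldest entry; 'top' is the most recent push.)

After 1 (visit(M)): cur=M back=1 fwd=0
After 2 (visit(T)): cur=T back=2 fwd=0
After 3 (visit(U)): cur=U back=3 fwd=0
After 4 (back): cur=T back=2 fwd=1
After 5 (back): cur=M back=1 fwd=2
After 6 (visit(P)): cur=P back=2 fwd=0
After 7 (back): cur=M back=1 fwd=1

Answer: back: HOME
current: M
forward: P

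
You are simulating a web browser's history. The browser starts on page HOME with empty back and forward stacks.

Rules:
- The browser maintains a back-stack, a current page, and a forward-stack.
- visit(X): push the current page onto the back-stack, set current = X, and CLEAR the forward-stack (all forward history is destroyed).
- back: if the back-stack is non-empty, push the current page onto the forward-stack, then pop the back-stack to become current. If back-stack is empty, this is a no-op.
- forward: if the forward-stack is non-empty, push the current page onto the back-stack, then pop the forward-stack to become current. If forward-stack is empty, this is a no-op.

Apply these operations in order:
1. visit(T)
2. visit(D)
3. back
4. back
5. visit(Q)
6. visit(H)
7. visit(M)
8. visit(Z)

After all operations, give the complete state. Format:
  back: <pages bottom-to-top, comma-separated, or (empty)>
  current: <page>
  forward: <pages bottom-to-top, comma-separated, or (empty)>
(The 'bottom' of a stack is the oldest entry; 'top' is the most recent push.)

After 1 (visit(T)): cur=T back=1 fwd=0
After 2 (visit(D)): cur=D back=2 fwd=0
After 3 (back): cur=T back=1 fwd=1
After 4 (back): cur=HOME back=0 fwd=2
After 5 (visit(Q)): cur=Q back=1 fwd=0
After 6 (visit(H)): cur=H back=2 fwd=0
After 7 (visit(M)): cur=M back=3 fwd=0
After 8 (visit(Z)): cur=Z back=4 fwd=0

Answer: back: HOME,Q,H,M
current: Z
forward: (empty)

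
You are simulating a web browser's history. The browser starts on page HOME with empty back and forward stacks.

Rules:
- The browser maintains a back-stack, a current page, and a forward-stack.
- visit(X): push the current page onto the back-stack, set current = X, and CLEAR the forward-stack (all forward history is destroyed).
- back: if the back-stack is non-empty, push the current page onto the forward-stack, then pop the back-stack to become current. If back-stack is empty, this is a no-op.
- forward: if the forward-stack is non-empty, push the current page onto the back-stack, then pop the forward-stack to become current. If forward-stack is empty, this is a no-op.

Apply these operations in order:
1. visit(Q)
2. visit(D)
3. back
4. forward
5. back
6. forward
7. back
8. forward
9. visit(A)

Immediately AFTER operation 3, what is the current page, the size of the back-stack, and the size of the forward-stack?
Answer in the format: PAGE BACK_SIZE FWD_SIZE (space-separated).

After 1 (visit(Q)): cur=Q back=1 fwd=0
After 2 (visit(D)): cur=D back=2 fwd=0
After 3 (back): cur=Q back=1 fwd=1

Q 1 1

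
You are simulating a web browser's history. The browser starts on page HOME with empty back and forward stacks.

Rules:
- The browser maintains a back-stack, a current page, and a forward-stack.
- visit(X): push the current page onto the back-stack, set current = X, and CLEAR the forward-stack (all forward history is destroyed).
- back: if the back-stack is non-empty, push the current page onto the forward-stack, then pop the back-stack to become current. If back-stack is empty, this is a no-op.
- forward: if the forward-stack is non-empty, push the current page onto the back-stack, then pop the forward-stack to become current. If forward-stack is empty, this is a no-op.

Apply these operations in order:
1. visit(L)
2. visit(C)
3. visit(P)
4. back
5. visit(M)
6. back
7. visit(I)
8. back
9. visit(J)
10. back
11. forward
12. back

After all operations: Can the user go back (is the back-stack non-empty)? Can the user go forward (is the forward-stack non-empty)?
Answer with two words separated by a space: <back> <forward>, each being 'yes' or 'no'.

Answer: yes yes

Derivation:
After 1 (visit(L)): cur=L back=1 fwd=0
After 2 (visit(C)): cur=C back=2 fwd=0
After 3 (visit(P)): cur=P back=3 fwd=0
After 4 (back): cur=C back=2 fwd=1
After 5 (visit(M)): cur=M back=3 fwd=0
After 6 (back): cur=C back=2 fwd=1
After 7 (visit(I)): cur=I back=3 fwd=0
After 8 (back): cur=C back=2 fwd=1
After 9 (visit(J)): cur=J back=3 fwd=0
After 10 (back): cur=C back=2 fwd=1
After 11 (forward): cur=J back=3 fwd=0
After 12 (back): cur=C back=2 fwd=1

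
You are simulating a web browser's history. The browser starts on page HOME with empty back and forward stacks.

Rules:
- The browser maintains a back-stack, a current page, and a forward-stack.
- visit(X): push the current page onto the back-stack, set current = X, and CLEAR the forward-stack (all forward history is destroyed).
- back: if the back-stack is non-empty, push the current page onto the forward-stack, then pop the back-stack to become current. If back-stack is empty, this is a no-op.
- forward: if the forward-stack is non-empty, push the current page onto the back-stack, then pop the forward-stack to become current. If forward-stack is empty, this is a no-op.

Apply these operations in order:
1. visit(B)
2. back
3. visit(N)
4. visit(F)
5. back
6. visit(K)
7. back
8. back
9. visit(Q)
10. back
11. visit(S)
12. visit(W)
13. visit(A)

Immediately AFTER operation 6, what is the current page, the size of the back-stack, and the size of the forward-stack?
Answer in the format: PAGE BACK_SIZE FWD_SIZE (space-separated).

After 1 (visit(B)): cur=B back=1 fwd=0
After 2 (back): cur=HOME back=0 fwd=1
After 3 (visit(N)): cur=N back=1 fwd=0
After 4 (visit(F)): cur=F back=2 fwd=0
After 5 (back): cur=N back=1 fwd=1
After 6 (visit(K)): cur=K back=2 fwd=0

K 2 0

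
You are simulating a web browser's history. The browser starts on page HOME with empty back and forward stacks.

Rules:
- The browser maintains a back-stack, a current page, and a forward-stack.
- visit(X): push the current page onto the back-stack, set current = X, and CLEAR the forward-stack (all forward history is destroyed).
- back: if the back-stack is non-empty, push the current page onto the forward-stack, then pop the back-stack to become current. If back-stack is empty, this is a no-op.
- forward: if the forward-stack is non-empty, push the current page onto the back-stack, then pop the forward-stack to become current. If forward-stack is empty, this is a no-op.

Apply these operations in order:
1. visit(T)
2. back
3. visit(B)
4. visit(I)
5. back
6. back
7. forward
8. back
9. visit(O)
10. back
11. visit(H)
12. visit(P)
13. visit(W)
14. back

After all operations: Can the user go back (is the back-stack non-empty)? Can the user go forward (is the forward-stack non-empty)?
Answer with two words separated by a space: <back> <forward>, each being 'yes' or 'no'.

After 1 (visit(T)): cur=T back=1 fwd=0
After 2 (back): cur=HOME back=0 fwd=1
After 3 (visit(B)): cur=B back=1 fwd=0
After 4 (visit(I)): cur=I back=2 fwd=0
After 5 (back): cur=B back=1 fwd=1
After 6 (back): cur=HOME back=0 fwd=2
After 7 (forward): cur=B back=1 fwd=1
After 8 (back): cur=HOME back=0 fwd=2
After 9 (visit(O)): cur=O back=1 fwd=0
After 10 (back): cur=HOME back=0 fwd=1
After 11 (visit(H)): cur=H back=1 fwd=0
After 12 (visit(P)): cur=P back=2 fwd=0
After 13 (visit(W)): cur=W back=3 fwd=0
After 14 (back): cur=P back=2 fwd=1

Answer: yes yes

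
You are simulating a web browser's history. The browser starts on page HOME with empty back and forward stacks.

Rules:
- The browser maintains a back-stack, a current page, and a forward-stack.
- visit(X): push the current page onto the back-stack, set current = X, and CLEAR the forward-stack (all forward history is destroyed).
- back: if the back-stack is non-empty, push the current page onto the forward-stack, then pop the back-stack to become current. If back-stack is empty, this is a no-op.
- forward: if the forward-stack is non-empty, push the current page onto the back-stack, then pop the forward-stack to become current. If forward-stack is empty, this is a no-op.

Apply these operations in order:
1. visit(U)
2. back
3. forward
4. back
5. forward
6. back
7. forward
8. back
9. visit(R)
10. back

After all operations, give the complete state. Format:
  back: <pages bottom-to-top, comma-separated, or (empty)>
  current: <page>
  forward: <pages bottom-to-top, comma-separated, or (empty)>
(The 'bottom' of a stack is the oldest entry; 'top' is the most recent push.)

After 1 (visit(U)): cur=U back=1 fwd=0
After 2 (back): cur=HOME back=0 fwd=1
After 3 (forward): cur=U back=1 fwd=0
After 4 (back): cur=HOME back=0 fwd=1
After 5 (forward): cur=U back=1 fwd=0
After 6 (back): cur=HOME back=0 fwd=1
After 7 (forward): cur=U back=1 fwd=0
After 8 (back): cur=HOME back=0 fwd=1
After 9 (visit(R)): cur=R back=1 fwd=0
After 10 (back): cur=HOME back=0 fwd=1

Answer: back: (empty)
current: HOME
forward: R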